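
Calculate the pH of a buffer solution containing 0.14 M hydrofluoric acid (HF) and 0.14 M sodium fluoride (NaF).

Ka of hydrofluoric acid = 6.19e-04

pKa = -log(6.19e-04) = 3.21. pH = pKa + log([A⁻]/[HA]) = 3.21 + log(0.14/0.14)

pH = 3.21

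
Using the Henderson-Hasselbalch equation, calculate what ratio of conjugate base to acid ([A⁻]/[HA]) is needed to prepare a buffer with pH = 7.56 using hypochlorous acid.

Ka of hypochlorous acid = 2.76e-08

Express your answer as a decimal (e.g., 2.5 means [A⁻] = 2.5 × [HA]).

pKa = -log(2.76e-08) = 7.5591. pH = pKa + log([A⁻]/[HA]), so log([A⁻]/[HA]) = pH − pKa = 7.56 − 7.5591 = 0.0009. [A⁻]/[HA] = 10^(0.0009) = 1.00

[A⁻]/[HA] = 1.00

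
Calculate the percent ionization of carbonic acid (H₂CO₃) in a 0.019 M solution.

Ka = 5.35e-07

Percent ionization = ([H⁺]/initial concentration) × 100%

Using Ka equilibrium: x² + Ka×x - Ka×C = 0. Solving: [H⁺] = 1.0055e-04. Percent = (1.0055e-04/0.019) × 100

Percent ionization = 0.529%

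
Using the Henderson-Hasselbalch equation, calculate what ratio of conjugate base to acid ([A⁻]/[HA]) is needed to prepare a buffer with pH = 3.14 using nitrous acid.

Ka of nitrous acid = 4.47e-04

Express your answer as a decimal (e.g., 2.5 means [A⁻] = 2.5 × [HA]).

pKa = -log(4.47e-04) = 3.3497. pH = pKa + log([A⁻]/[HA]), so log([A⁻]/[HA]) = pH − pKa = 3.14 − 3.3497 = -0.2097. [A⁻]/[HA] = 10^(-0.2097) = 0.617

[A⁻]/[HA] = 0.617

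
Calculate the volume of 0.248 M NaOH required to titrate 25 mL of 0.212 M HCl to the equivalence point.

At equivalence: moles acid = moles base. moles HCl = 0.212 × 25/1000 = 0.0053 mol. V_base = moles / 0.248 × 1000 = 21.4 mL.

V_{base} = 21.4 mL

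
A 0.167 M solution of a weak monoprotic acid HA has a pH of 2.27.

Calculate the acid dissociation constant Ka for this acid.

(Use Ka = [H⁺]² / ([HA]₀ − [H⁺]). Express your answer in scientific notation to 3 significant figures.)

[H⁺] = 10^(−pH) = 10^(−2.27) = 5.370e-03 M. For HA ⇌ H⁺ + A⁻, Ka = [H⁺][A⁻]/[HA] = [H⁺]² / ([HA]₀ − [H⁺]) = (5.370e-03)² / (0.167 − 5.370e-03) = 1.78e-04.

K_a = 1.78e-04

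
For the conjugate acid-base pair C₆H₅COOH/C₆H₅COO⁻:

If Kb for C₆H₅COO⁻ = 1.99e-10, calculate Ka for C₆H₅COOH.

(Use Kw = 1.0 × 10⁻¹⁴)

For a conjugate pair Ka × Kb = Kw, so Ka = Kw/Kb = 1.0 × 10⁻¹⁴ / 1.99e-10 = 5.03e-05.

K_a = 5.03e-05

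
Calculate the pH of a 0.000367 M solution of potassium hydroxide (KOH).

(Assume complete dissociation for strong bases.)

[OH⁻] = 0.000367 M for strong base. pOH = -log[OH⁻] = 3.44, pH = 14 - pOH

pH = 10.56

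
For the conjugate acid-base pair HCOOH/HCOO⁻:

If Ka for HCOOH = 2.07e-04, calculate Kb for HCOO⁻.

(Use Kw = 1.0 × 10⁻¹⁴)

For a conjugate pair Ka × Kb = Kw, so Kb = Kw/Ka = 1.0 × 10⁻¹⁴ / 2.07e-04 = 4.83e-11.

K_b = 4.83e-11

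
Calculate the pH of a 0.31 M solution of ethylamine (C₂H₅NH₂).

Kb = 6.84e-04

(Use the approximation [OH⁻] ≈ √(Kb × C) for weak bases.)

[OH⁻] = √(Kb × C) = √(6.84e-04 × 0.31) = 1.4562e-02. pOH = 1.84, pH = 14 - pOH

pH = 12.16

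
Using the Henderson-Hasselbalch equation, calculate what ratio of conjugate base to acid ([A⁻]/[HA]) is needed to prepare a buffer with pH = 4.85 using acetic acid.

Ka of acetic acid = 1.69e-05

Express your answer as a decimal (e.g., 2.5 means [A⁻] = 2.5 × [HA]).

pKa = -log(1.69e-05) = 4.7721. pH = pKa + log([A⁻]/[HA]), so log([A⁻]/[HA]) = pH − pKa = 4.85 − 4.7721 = 0.0779. [A⁻]/[HA] = 10^(0.0779) = 1.20

[A⁻]/[HA] = 1.20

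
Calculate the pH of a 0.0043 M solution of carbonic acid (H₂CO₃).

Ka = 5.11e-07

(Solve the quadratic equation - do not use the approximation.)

x² + Ka×x - Ka×C = 0. Using quadratic formula: [H⁺] = 4.6621e-05

pH = 4.33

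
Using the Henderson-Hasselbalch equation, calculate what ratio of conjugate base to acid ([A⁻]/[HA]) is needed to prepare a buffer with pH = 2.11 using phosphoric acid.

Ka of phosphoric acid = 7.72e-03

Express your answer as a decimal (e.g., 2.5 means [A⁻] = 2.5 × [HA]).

pKa = -log(7.72e-03) = 2.1124. pH = pKa + log([A⁻]/[HA]), so log([A⁻]/[HA]) = pH − pKa = 2.11 − 2.1124 = -0.0024. [A⁻]/[HA] = 10^(-0.0024) = 0.995

[A⁻]/[HA] = 0.995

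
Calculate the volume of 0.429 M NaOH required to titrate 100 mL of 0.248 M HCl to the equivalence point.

At equivalence: moles acid = moles base. moles HCl = 0.248 × 100/1000 = 0.0248 mol. V_base = moles / 0.429 × 1000 = 57.8 mL.

V_{base} = 57.8 mL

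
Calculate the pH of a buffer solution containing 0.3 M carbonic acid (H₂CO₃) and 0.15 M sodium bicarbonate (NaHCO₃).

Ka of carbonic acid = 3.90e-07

pKa = -log(3.90e-07) = 6.41. pH = pKa + log([A⁻]/[HA]) = 6.41 + log(0.15/0.3)

pH = 6.11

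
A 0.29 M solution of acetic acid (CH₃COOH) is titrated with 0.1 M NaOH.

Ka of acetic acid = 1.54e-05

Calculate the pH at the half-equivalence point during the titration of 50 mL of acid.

At half-equivalence [HA] = [A⁻], so Henderson-Hasselbalch gives pH = pKa = -log(1.54e-05) = 4.81.

pH = pKa = 4.81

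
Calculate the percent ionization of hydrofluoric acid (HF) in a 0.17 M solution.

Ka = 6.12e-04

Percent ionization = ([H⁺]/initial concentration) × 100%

Using Ka equilibrium: x² + Ka×x - Ka×C = 0. Solving: [H⁺] = 9.8986e-03. Percent = (9.8986e-03/0.17) × 100

Percent ionization = 5.82%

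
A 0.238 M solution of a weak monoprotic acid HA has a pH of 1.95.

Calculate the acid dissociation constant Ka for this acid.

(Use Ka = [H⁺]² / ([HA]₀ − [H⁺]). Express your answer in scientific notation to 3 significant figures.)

[H⁺] = 10^(−pH) = 10^(−1.95) = 1.122e-02 M. For HA ⇌ H⁺ + A⁻, Ka = [H⁺][A⁻]/[HA] = [H⁺]² / ([HA]₀ − [H⁺]) = (1.122e-02)² / (0.238 − 1.122e-02) = 5.55e-04.

K_a = 5.55e-04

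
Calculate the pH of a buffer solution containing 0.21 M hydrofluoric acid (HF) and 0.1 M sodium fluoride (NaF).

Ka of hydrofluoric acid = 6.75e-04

pKa = -log(6.75e-04) = 3.17. pH = pKa + log([A⁻]/[HA]) = 3.17 + log(0.1/0.21)

pH = 2.85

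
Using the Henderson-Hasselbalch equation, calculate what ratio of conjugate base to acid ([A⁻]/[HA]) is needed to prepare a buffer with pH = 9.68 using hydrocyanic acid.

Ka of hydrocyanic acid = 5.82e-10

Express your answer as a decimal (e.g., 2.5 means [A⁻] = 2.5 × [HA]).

pKa = -log(5.82e-10) = 9.2351. pH = pKa + log([A⁻]/[HA]), so log([A⁻]/[HA]) = pH − pKa = 9.68 − 9.2351 = 0.4449. [A⁻]/[HA] = 10^(0.4449) = 2.79

[A⁻]/[HA] = 2.79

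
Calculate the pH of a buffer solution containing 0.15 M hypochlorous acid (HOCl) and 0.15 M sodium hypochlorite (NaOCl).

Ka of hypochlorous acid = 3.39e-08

pKa = -log(3.39e-08) = 7.47. pH = pKa + log([A⁻]/[HA]) = 7.47 + log(0.15/0.15)

pH = 7.47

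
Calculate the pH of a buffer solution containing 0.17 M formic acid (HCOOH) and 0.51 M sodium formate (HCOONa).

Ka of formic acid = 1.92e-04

pKa = -log(1.92e-04) = 3.72. pH = pKa + log([A⁻]/[HA]) = 3.72 + log(0.51/0.17)

pH = 4.19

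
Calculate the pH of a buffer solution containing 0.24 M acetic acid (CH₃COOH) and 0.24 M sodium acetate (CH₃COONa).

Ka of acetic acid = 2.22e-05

pKa = -log(2.22e-05) = 4.65. pH = pKa + log([A⁻]/[HA]) = 4.65 + log(0.24/0.24)

pH = 4.65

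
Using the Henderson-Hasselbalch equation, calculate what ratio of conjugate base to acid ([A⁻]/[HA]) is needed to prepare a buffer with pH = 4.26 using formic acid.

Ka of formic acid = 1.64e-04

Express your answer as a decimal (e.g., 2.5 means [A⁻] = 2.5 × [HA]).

pKa = -log(1.64e-04) = 3.7852. pH = pKa + log([A⁻]/[HA]), so log([A⁻]/[HA]) = pH − pKa = 4.26 − 3.7852 = 0.4748. [A⁻]/[HA] = 10^(0.4748) = 2.98

[A⁻]/[HA] = 2.98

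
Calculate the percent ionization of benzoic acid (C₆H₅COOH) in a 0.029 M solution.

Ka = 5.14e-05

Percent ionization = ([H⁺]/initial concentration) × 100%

Using Ka equilibrium: x² + Ka×x - Ka×C = 0. Solving: [H⁺] = 1.1955e-03. Percent = (1.1955e-03/0.029) × 100

Percent ionization = 4.12%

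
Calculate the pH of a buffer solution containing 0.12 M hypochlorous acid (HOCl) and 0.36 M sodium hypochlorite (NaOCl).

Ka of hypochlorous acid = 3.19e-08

pKa = -log(3.19e-08) = 7.50. pH = pKa + log([A⁻]/[HA]) = 7.50 + log(0.36/0.12)

pH = 7.97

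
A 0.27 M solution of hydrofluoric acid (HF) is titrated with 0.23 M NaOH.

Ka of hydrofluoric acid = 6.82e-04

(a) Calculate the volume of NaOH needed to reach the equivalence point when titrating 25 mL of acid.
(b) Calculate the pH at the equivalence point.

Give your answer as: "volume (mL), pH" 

moles acid = 0.27 × 25/1000 = 0.00675 mol; V_base = moles/0.23 × 1000 = 29.3 mL. At equivalence only the conjugate base is present: [A⁻] = 0.00675/0.054 = 1.2420e-01 M. Kb = Kw/Ka = 1.47e-11; [OH⁻] = √(Kb × [A⁻]) = 1.3495e-06; pOH = 5.87; pH = 14 - pOH = 8.13.

V = 29.3 mL, pH = 8.13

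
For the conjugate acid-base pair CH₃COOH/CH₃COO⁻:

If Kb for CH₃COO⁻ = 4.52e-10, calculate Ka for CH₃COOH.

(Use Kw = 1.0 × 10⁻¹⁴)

For a conjugate pair Ka × Kb = Kw, so Ka = Kw/Kb = 1.0 × 10⁻¹⁴ / 4.52e-10 = 2.21e-05.

K_a = 2.21e-05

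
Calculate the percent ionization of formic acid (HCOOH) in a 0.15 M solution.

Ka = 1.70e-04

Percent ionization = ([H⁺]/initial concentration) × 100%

Using Ka equilibrium: x² + Ka×x - Ka×C = 0. Solving: [H⁺] = 4.9655e-03. Percent = (4.9655e-03/0.15) × 100

Percent ionization = 3.31%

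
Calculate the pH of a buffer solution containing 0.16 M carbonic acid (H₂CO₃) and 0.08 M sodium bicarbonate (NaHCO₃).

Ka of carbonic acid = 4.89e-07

pKa = -log(4.89e-07) = 6.31. pH = pKa + log([A⁻]/[HA]) = 6.31 + log(0.08/0.16)

pH = 6.01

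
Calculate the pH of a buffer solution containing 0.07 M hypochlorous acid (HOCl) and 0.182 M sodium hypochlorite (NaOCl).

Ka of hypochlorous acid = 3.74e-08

pKa = -log(3.74e-08) = 7.43. pH = pKa + log([A⁻]/[HA]) = 7.43 + log(0.182/0.07)

pH = 7.84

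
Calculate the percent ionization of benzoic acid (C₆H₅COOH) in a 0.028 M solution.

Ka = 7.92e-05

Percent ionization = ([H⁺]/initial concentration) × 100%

Using Ka equilibrium: x² + Ka×x - Ka×C = 0. Solving: [H⁺] = 1.4501e-03. Percent = (1.4501e-03/0.028) × 100

Percent ionization = 5.18%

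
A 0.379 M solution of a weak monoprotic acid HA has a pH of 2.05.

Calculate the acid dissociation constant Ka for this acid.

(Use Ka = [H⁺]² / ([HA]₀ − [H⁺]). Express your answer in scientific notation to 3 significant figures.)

[H⁺] = 10^(−pH) = 10^(−2.05) = 8.913e-03 M. For HA ⇌ H⁺ + A⁻, Ka = [H⁺][A⁻]/[HA] = [H⁺]² / ([HA]₀ − [H⁺]) = (8.913e-03)² / (0.379 − 8.913e-03) = 2.15e-04.

K_a = 2.15e-04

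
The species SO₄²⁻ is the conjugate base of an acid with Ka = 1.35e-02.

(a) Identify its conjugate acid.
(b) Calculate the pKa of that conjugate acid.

(a) The conjugate acid is formed by adding one H⁺ to SO₄²⁻, giving HSO₄⁻. (b) pKa = -log(Ka) = -log(1.35e-02) = 1.87.

Conjugate acid: HSO₄⁻; pK_a = 1.87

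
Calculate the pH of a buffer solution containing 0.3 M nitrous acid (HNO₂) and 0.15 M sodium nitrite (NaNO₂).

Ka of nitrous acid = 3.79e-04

pKa = -log(3.79e-04) = 3.42. pH = pKa + log([A⁻]/[HA]) = 3.42 + log(0.15/0.3)

pH = 3.12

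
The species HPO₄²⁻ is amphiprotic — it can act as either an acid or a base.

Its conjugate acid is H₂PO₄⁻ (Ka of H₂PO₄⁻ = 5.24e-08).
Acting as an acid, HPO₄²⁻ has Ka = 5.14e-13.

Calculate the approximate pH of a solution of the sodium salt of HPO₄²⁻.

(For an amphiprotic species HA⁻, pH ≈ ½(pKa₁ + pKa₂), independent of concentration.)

pKa₁ = -log(5.24e-08) = 7.28; pKa₂ = -log(5.14e-13) = 12.29. For an amphiprotic species, pH ≈ ½(pKa₁ + pKa₂) = ½(7.28 + 12.29) = 9.78.

pH = 9.78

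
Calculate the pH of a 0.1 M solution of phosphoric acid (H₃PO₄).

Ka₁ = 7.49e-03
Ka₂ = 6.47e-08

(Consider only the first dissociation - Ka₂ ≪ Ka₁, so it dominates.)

First dissociation dominates. From Ka₁ = [H⁺][HA⁻]/[H₂A], x² + Ka₁·x − Ka₁·C = 0 with C = 0.1 M and Ka₁ = 7.49e-03. Solving: [H⁺] = (−Ka₁ + √(Ka₁² + 4·Ka₁·C)) / 2 = 2.3878e-02 M. pH = -log(2.3878e-02) = 1.62.

pH = 1.62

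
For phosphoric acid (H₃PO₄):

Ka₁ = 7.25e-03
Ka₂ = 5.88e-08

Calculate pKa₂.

pKa₂ = -log(Ka₂) = -log(5.88e-08) = 7.23.

pK_{a2} = 7.23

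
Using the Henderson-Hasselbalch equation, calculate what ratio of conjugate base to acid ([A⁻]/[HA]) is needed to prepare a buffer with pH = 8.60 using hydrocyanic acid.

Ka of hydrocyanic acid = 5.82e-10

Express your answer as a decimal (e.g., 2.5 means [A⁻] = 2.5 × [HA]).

pKa = -log(5.82e-10) = 9.2351. pH = pKa + log([A⁻]/[HA]), so log([A⁻]/[HA]) = pH − pKa = 8.60 − 9.2351 = -0.6351. [A⁻]/[HA] = 10^(-0.6351) = 0.232

[A⁻]/[HA] = 0.232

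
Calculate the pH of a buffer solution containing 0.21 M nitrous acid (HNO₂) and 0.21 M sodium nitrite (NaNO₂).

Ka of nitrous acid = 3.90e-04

pKa = -log(3.90e-04) = 3.41. pH = pKa + log([A⁻]/[HA]) = 3.41 + log(0.21/0.21)

pH = 3.41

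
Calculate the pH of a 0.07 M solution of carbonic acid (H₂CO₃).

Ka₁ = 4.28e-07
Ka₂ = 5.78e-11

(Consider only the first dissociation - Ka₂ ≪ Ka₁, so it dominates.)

First dissociation dominates. From Ka₁ = [H⁺][HA⁻]/[H₂A], x² + Ka₁·x − Ka₁·C = 0 with C = 0.07 M and Ka₁ = 4.28e-07. Solving: [H⁺] = (−Ka₁ + √(Ka₁² + 4·Ka₁·C)) / 2 = 1.7288e-04 M. pH = -log(1.7288e-04) = 3.76.

pH = 3.76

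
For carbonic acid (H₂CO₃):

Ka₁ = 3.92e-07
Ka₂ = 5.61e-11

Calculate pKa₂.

pKa₂ = -log(Ka₂) = -log(5.61e-11) = 10.25.

pK_{a2} = 10.25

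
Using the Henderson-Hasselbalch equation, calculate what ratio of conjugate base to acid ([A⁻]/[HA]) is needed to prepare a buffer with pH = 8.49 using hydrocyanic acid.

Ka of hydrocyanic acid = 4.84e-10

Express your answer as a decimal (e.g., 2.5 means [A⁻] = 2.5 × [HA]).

pKa = -log(4.84e-10) = 9.3152. pH = pKa + log([A⁻]/[HA]), so log([A⁻]/[HA]) = pH − pKa = 8.49 − 9.3152 = -0.8252. [A⁻]/[HA] = 10^(-0.8252) = 0.150

[A⁻]/[HA] = 0.150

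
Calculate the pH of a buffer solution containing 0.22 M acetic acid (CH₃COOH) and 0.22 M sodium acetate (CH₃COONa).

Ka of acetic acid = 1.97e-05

pKa = -log(1.97e-05) = 4.71. pH = pKa + log([A⁻]/[HA]) = 4.71 + log(0.22/0.22)

pH = 4.71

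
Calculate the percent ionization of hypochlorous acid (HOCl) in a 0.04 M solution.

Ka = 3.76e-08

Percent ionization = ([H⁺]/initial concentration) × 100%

Using Ka equilibrium: x² + Ka×x - Ka×C = 0. Solving: [H⁺] = 3.8763e-05. Percent = (3.8763e-05/0.04) × 100

Percent ionization = 0.0969%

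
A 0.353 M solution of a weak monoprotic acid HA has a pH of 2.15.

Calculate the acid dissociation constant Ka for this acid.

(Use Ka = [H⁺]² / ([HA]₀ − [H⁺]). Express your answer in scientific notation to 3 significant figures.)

[H⁺] = 10^(−pH) = 10^(−2.15) = 7.079e-03 M. For HA ⇌ H⁺ + A⁻, Ka = [H⁺][A⁻]/[HA] = [H⁺]² / ([HA]₀ − [H⁺]) = (7.079e-03)² / (0.353 − 7.079e-03) = 1.45e-04.

K_a = 1.45e-04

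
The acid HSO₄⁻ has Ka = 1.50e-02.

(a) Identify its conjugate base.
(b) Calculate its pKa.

(a) The conjugate base is formed by removing one H⁺ from HSO₄⁻, giving SO₄²⁻. (b) pKa = -log(Ka) = -log(1.50e-02) = 1.82.

Conjugate base: SO₄²⁻; pK_a = 1.82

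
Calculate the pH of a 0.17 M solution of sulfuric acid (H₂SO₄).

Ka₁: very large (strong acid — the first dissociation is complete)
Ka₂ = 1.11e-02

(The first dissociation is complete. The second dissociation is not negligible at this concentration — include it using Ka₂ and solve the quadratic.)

First dissociation is complete: [H⁺]₀ = [HSO₄⁻]₀ = C = 0.17 M. Second dissociation HSO₄⁻ ⇌ H⁺ + SO₄²⁻: let x = [SO₄²⁻]. Ka₂ = (C + x)·x / (C − x) = 1.11e-02 → x² + (C + Ka₂)·x − Ka₂·C = 0 → x² + 0.18110·x − 1.887e-03 = 0. x = (−0.18110 + √(0.18110² + 4 × 1.887e-03)) / 2 = 9.8806e-03 M. [H⁺] = C + x = 0.17 + 9.8806e-03 = 1.7988e-01 M. pH = -log(1.7988e-01) = 0.75.

pH = 0.75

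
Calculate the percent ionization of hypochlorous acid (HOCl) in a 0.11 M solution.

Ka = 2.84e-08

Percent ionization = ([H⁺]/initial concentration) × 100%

Using Ka equilibrium: x² + Ka×x - Ka×C = 0. Solving: [H⁺] = 5.5879e-05. Percent = (5.5879e-05/0.11) × 100

Percent ionization = 0.0508%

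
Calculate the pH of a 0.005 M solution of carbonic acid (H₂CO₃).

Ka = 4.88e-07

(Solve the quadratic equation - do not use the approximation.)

x² + Ka×x - Ka×C = 0. Using quadratic formula: [H⁺] = 4.9153e-05

pH = 4.31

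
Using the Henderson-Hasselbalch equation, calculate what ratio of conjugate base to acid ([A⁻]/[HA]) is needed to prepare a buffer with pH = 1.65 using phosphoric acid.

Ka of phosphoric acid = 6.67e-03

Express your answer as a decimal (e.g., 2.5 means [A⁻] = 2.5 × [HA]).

pKa = -log(6.67e-03) = 2.1759. pH = pKa + log([A⁻]/[HA]), so log([A⁻]/[HA]) = pH − pKa = 1.65 − 2.1759 = -0.5259. [A⁻]/[HA] = 10^(-0.5259) = 0.298

[A⁻]/[HA] = 0.298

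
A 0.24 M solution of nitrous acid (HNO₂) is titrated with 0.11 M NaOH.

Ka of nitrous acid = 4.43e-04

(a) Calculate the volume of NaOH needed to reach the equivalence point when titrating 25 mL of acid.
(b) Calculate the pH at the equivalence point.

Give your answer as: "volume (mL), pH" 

moles acid = 0.24 × 25/1000 = 0.006 mol; V_base = moles/0.11 × 1000 = 54.5 mL. At equivalence only the conjugate base is present: [A⁻] = 0.006/0.080 = 7.5429e-02 M. Kb = Kw/Ka = 2.26e-11; [OH⁻] = √(Kb × [A⁻]) = 1.3049e-06; pOH = 5.88; pH = 14 - pOH = 8.12.

V = 54.5 mL, pH = 8.12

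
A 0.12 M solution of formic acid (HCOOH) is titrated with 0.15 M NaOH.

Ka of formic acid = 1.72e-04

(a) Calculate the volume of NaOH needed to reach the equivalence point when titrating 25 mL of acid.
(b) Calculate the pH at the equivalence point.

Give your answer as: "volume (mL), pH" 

moles acid = 0.12 × 25/1000 = 0.003 mol; V_base = moles/0.15 × 1000 = 20.0 mL. At equivalence only the conjugate base is present: [A⁻] = 0.003/0.045 = 6.6667e-02 M. Kb = Kw/Ka = 5.81e-11; [OH⁻] = √(Kb × [A⁻]) = 1.9687e-06; pOH = 5.71; pH = 14 - pOH = 8.29.

V = 20.0 mL, pH = 8.29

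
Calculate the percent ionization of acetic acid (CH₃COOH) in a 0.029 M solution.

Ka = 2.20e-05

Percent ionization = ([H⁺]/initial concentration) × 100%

Using Ka equilibrium: x² + Ka×x - Ka×C = 0. Solving: [H⁺] = 7.8782e-04. Percent = (7.8782e-04/0.029) × 100

Percent ionization = 2.72%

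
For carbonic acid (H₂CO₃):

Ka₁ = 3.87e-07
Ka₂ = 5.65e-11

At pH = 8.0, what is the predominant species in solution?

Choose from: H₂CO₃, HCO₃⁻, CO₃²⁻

pKa₁ = 6.41, pKa₂ = 10.25. For a polyprotic acid the predominant species crosses at each pKa: below pKa_n the protonated form dominates, above it the deprotonated form does. At pH = 8.0, the predominant species is HCO₃⁻.

HCO₃⁻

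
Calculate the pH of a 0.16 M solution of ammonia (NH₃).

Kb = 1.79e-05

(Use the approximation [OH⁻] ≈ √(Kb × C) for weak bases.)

[OH⁻] = √(Kb × C) = √(1.79e-05 × 0.16) = 1.6923e-03. pOH = 2.77, pH = 14 - pOH

pH = 11.23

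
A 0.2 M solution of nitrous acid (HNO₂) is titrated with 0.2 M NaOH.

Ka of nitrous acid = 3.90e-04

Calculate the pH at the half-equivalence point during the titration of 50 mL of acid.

At half-equivalence [HA] = [A⁻], so Henderson-Hasselbalch gives pH = pKa = -log(3.90e-04) = 3.41.

pH = pKa = 3.41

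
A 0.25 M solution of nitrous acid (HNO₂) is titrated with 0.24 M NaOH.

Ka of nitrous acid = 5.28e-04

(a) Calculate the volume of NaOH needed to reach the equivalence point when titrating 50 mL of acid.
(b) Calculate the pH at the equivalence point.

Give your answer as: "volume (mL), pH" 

moles acid = 0.25 × 50/1000 = 0.0125 mol; V_base = moles/0.24 × 1000 = 52.1 mL. At equivalence only the conjugate base is present: [A⁻] = 0.0125/0.102 = 1.2245e-01 M. Kb = Kw/Ka = 1.89e-11; [OH⁻] = √(Kb × [A⁻]) = 1.5229e-06; pOH = 5.82; pH = 14 - pOH = 8.18.

V = 52.1 mL, pH = 8.18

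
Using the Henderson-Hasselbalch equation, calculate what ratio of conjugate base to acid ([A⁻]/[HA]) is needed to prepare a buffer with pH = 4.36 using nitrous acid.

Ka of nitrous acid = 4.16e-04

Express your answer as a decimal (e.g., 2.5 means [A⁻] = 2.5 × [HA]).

pKa = -log(4.16e-04) = 3.3809. pH = pKa + log([A⁻]/[HA]), so log([A⁻]/[HA]) = pH − pKa = 4.36 − 3.3809 = 0.9791. [A⁻]/[HA] = 10^(0.9791) = 9.53

[A⁻]/[HA] = 9.53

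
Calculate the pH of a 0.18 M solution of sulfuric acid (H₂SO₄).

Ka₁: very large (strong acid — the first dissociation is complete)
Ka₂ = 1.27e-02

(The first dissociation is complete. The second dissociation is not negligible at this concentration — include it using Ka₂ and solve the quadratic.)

First dissociation is complete: [H⁺]₀ = [HSO₄⁻]₀ = C = 0.18 M. Second dissociation HSO₄⁻ ⇌ H⁺ + SO₄²⁻: let x = [SO₄²⁻]. Ka₂ = (C + x)·x / (C − x) = 1.27e-02 → x² + (C + Ka₂)·x − Ka₂·C = 0 → x² + 0.19270·x − 2.286e-03 = 0. x = (−0.19270 + √(0.19270² + 4 × 2.286e-03)) / 2 = 1.1211e-02 M. [H⁺] = C + x = 0.18 + 1.1211e-02 = 1.9121e-01 M. pH = -log(1.9121e-01) = 0.72.

pH = 0.72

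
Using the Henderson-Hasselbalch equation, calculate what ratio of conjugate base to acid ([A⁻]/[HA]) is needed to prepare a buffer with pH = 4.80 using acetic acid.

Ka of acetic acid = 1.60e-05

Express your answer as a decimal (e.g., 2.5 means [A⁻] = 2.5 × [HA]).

pKa = -log(1.60e-05) = 4.7959. pH = pKa + log([A⁻]/[HA]), so log([A⁻]/[HA]) = pH − pKa = 4.80 − 4.7959 = 0.0041. [A⁻]/[HA] = 10^(0.0041) = 1.01

[A⁻]/[HA] = 1.01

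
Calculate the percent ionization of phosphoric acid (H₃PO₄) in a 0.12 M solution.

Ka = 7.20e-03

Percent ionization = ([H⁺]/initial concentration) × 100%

Using Ka equilibrium: x² + Ka×x - Ka×C = 0. Solving: [H⁺] = 2.6014e-02. Percent = (2.6014e-02/0.12) × 100

Percent ionization = 21.7%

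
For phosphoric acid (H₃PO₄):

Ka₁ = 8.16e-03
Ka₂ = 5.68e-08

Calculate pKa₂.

pKa₂ = -log(Ka₂) = -log(5.68e-08) = 7.25.

pK_{a2} = 7.25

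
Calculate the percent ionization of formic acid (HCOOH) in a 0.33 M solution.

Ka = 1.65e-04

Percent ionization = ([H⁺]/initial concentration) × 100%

Using Ka equilibrium: x² + Ka×x - Ka×C = 0. Solving: [H⁺] = 7.2970e-03. Percent = (7.2970e-03/0.33) × 100

Percent ionization = 2.21%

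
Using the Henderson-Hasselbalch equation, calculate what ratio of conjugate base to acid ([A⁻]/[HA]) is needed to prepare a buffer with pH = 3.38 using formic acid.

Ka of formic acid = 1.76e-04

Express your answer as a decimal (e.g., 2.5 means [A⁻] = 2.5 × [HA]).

pKa = -log(1.76e-04) = 3.7545. pH = pKa + log([A⁻]/[HA]), so log([A⁻]/[HA]) = pH − pKa = 3.38 − 3.7545 = -0.3745. [A⁻]/[HA] = 10^(-0.3745) = 0.422

[A⁻]/[HA] = 0.422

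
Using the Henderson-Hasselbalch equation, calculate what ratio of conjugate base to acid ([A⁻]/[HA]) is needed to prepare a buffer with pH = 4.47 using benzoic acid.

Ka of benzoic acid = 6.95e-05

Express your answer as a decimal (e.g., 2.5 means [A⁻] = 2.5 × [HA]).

pKa = -log(6.95e-05) = 4.1580. pH = pKa + log([A⁻]/[HA]), so log([A⁻]/[HA]) = pH − pKa = 4.47 − 4.1580 = 0.3120. [A⁻]/[HA] = 10^(0.3120) = 2.05

[A⁻]/[HA] = 2.05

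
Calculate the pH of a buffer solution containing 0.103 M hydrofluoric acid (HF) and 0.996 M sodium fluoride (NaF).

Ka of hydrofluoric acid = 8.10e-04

pKa = -log(8.10e-04) = 3.09. pH = pKa + log([A⁻]/[HA]) = 3.09 + log(0.996/0.103)

pH = 4.08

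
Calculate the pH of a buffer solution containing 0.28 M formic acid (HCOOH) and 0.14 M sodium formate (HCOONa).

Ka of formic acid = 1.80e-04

pKa = -log(1.80e-04) = 3.74. pH = pKa + log([A⁻]/[HA]) = 3.74 + log(0.14/0.28)

pH = 3.44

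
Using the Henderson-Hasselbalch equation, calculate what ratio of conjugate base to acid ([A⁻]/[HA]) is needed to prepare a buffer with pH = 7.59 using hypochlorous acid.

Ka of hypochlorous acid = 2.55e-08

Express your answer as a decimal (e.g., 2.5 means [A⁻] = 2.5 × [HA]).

pKa = -log(2.55e-08) = 7.5935. pH = pKa + log([A⁻]/[HA]), so log([A⁻]/[HA]) = pH − pKa = 7.59 − 7.5935 = -0.0035. [A⁻]/[HA] = 10^(-0.0035) = 0.992

[A⁻]/[HA] = 0.992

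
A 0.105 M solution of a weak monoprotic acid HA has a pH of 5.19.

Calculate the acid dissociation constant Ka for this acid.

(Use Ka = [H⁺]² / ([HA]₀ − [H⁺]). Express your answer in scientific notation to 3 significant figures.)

[H⁺] = 10^(−pH) = 10^(−5.19) = 6.457e-06 M. For HA ⇌ H⁺ + A⁻, Ka = [H⁺][A⁻]/[HA] = [H⁺]² / ([HA]₀ − [H⁺]) = (6.457e-06)² / (0.105 − 6.457e-06) = 3.97e-10.

K_a = 3.97e-10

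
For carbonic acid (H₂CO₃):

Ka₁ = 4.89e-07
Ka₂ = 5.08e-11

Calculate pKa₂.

pKa₂ = -log(Ka₂) = -log(5.08e-11) = 10.29.

pK_{a2} = 10.29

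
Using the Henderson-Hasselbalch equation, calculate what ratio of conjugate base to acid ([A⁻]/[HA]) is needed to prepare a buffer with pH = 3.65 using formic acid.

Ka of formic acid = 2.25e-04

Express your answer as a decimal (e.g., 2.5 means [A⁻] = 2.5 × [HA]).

pKa = -log(2.25e-04) = 3.6478. pH = pKa + log([A⁻]/[HA]), so log([A⁻]/[HA]) = pH − pKa = 3.65 − 3.6478 = 0.0022. [A⁻]/[HA] = 10^(0.0022) = 1.01

[A⁻]/[HA] = 1.01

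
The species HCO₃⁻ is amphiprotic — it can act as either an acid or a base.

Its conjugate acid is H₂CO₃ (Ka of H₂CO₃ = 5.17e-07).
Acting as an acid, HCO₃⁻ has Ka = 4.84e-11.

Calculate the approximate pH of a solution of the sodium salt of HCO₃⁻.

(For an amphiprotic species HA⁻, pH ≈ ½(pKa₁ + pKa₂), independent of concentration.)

pKa₁ = -log(5.17e-07) = 6.29; pKa₂ = -log(4.84e-11) = 10.32. For an amphiprotic species, pH ≈ ½(pKa₁ + pKa₂) = ½(6.29 + 10.32) = 8.30.

pH = 8.30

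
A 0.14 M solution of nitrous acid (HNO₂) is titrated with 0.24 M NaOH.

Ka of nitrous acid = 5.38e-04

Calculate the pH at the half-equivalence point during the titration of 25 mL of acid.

At half-equivalence [HA] = [A⁻], so Henderson-Hasselbalch gives pH = pKa = -log(5.38e-04) = 3.27.

pH = pKa = 3.27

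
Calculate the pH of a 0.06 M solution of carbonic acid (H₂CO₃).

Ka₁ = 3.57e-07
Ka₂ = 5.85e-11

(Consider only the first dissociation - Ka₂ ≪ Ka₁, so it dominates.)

First dissociation dominates. From Ka₁ = [H⁺][HA⁻]/[H₂A], x² + Ka₁·x − Ka₁·C = 0 with C = 0.06 M and Ka₁ = 3.57e-07. Solving: [H⁺] = (−Ka₁ + √(Ka₁² + 4·Ka₁·C)) / 2 = 1.4618e-04 M. pH = -log(1.4618e-04) = 3.84.

pH = 3.84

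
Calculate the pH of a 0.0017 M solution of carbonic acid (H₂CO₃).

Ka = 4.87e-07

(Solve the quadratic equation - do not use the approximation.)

x² + Ka×x - Ka×C = 0. Using quadratic formula: [H⁺] = 2.8531e-05

pH = 4.54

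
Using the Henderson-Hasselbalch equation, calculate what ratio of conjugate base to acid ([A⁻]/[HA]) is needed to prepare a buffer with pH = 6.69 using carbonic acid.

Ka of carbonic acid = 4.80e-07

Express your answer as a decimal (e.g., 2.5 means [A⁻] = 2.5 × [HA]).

pKa = -log(4.80e-07) = 6.3188. pH = pKa + log([A⁻]/[HA]), so log([A⁻]/[HA]) = pH − pKa = 6.69 − 6.3188 = 0.3712. [A⁻]/[HA] = 10^(0.3712) = 2.35

[A⁻]/[HA] = 2.35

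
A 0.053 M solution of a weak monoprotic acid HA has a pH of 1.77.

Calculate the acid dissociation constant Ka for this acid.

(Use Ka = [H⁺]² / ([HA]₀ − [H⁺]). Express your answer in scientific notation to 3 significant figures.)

[H⁺] = 10^(−pH) = 10^(−1.77) = 1.698e-02 M. For HA ⇌ H⁺ + A⁻, Ka = [H⁺][A⁻]/[HA] = [H⁺]² / ([HA]₀ − [H⁺]) = (1.698e-02)² / (0.053 − 1.698e-02) = 8.01e-03.

K_a = 8.01e-03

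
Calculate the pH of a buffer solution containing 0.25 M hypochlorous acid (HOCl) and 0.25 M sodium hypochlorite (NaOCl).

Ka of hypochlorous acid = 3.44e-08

pKa = -log(3.44e-08) = 7.46. pH = pKa + log([A⁻]/[HA]) = 7.46 + log(0.25/0.25)

pH = 7.46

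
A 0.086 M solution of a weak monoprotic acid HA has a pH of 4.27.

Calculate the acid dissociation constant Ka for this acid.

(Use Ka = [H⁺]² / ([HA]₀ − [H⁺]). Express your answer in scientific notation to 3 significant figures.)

[H⁺] = 10^(−pH) = 10^(−4.27) = 5.370e-05 M. For HA ⇌ H⁺ + A⁻, Ka = [H⁺][A⁻]/[HA] = [H⁺]² / ([HA]₀ − [H⁺]) = (5.370e-05)² / (0.086 − 5.370e-05) = 3.36e-08.

K_a = 3.36e-08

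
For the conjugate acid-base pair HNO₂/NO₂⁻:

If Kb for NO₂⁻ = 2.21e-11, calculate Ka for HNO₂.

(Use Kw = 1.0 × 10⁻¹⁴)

For a conjugate pair Ka × Kb = Kw, so Ka = Kw/Kb = 1.0 × 10⁻¹⁴ / 2.21e-11 = 4.52e-04.

K_a = 4.52e-04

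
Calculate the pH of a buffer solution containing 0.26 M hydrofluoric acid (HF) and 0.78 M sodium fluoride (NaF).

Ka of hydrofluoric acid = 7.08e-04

pKa = -log(7.08e-04) = 3.15. pH = pKa + log([A⁻]/[HA]) = 3.15 + log(0.78/0.26)

pH = 3.63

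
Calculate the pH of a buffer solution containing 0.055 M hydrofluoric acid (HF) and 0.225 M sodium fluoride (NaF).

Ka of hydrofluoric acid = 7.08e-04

pKa = -log(7.08e-04) = 3.15. pH = pKa + log([A⁻]/[HA]) = 3.15 + log(0.225/0.055)

pH = 3.76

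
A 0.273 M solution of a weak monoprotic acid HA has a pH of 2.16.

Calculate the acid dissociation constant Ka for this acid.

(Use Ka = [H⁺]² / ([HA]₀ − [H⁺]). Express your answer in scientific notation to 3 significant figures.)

[H⁺] = 10^(−pH) = 10^(−2.16) = 6.918e-03 M. For HA ⇌ H⁺ + A⁻, Ka = [H⁺][A⁻]/[HA] = [H⁺]² / ([HA]₀ − [H⁺]) = (6.918e-03)² / (0.273 − 6.918e-03) = 1.80e-04.

K_a = 1.80e-04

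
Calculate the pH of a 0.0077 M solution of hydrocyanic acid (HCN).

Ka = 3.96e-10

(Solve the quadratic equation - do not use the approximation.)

x² + Ka×x - Ka×C = 0. Using quadratic formula: [H⁺] = 1.7460e-06

pH = 5.76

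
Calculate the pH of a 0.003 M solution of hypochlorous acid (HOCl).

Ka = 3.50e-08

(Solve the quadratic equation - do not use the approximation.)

x² + Ka×x - Ka×C = 0. Using quadratic formula: [H⁺] = 1.0229e-05

pH = 4.99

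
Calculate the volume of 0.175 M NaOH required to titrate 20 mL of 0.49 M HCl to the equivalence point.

At equivalence: moles acid = moles base. moles HCl = 0.49 × 20/1000 = 0.0098 mol. V_base = moles / 0.175 × 1000 = 56.0 mL.

V_{base} = 56.0 mL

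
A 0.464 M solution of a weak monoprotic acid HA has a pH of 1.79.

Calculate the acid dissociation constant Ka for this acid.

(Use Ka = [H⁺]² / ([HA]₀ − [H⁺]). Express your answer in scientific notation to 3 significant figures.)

[H⁺] = 10^(−pH) = 10^(−1.79) = 1.622e-02 M. For HA ⇌ H⁺ + A⁻, Ka = [H⁺][A⁻]/[HA] = [H⁺]² / ([HA]₀ − [H⁺]) = (1.622e-02)² / (0.464 − 1.622e-02) = 5.87e-04.

K_a = 5.87e-04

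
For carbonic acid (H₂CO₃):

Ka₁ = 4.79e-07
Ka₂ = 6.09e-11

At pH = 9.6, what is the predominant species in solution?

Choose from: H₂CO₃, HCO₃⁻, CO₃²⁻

pKa₁ = 6.32, pKa₂ = 10.22. For a polyprotic acid the predominant species crosses at each pKa: below pKa_n the protonated form dominates, above it the deprotonated form does. At pH = 9.6, the predominant species is HCO₃⁻.

HCO₃⁻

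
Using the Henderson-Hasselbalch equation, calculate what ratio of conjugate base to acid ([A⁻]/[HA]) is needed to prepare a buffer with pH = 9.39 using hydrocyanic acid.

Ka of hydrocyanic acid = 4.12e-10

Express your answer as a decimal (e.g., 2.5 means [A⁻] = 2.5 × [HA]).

pKa = -log(4.12e-10) = 9.3851. pH = pKa + log([A⁻]/[HA]), so log([A⁻]/[HA]) = pH − pKa = 9.39 − 9.3851 = 0.0049. [A⁻]/[HA] = 10^(0.0049) = 1.01

[A⁻]/[HA] = 1.01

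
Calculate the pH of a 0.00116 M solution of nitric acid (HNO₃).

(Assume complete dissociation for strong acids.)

[H⁺] = 0.00116 M for strong acid. pH = -log[H⁺] = -log(0.00116)

pH = 2.94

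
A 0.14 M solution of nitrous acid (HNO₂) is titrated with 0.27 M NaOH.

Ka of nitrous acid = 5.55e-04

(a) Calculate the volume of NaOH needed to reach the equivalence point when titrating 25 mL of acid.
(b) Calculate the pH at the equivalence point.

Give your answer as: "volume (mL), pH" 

moles acid = 0.14 × 25/1000 = 0.0035 mol; V_base = moles/0.27 × 1000 = 13.0 mL. At equivalence only the conjugate base is present: [A⁻] = 0.0035/0.038 = 9.2195e-02 M. Kb = Kw/Ka = 1.80e-11; [OH⁻] = √(Kb × [A⁻]) = 1.2889e-06; pOH = 5.89; pH = 14 - pOH = 8.11.

V = 13.0 mL, pH = 8.11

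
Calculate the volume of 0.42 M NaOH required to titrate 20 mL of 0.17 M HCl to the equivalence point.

At equivalence: moles acid = moles base. moles HCl = 0.17 × 20/1000 = 0.0034 mol. V_base = moles / 0.42 × 1000 = 8.1 mL.

V_{base} = 8.1 mL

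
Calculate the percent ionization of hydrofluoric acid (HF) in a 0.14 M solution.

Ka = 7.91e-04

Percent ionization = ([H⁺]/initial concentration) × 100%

Using Ka equilibrium: x² + Ka×x - Ka×C = 0. Solving: [H⁺] = 1.0135e-02. Percent = (1.0135e-02/0.14) × 100

Percent ionization = 7.24%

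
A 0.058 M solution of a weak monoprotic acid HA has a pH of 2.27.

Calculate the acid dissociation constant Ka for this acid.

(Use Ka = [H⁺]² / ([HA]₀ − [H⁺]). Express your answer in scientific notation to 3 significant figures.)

[H⁺] = 10^(−pH) = 10^(−2.27) = 5.370e-03 M. For HA ⇌ H⁺ + A⁻, Ka = [H⁺][A⁻]/[HA] = [H⁺]² / ([HA]₀ − [H⁺]) = (5.370e-03)² / (0.058 − 5.370e-03) = 5.48e-04.

K_a = 5.48e-04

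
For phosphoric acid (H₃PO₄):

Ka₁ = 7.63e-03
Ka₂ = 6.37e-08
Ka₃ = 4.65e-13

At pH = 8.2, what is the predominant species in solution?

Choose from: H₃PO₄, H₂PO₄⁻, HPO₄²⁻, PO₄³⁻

pKa₁ = 2.12, pKa₂ = 7.20, pKa₃ = 12.33. For a polyprotic acid the predominant species crosses at each pKa: below pKa_n the protonated form dominates, above it the deprotonated form does. At pH = 8.2, the predominant species is HPO₄²⁻.

HPO₄²⁻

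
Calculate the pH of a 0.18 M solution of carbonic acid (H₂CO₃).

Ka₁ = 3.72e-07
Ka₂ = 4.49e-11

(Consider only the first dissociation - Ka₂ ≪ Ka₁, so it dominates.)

First dissociation dominates. From Ka₁ = [H⁺][HA⁻]/[H₂A], x² + Ka₁·x − Ka₁·C = 0 with C = 0.18 M and Ka₁ = 3.72e-07. Solving: [H⁺] = (−Ka₁ + √(Ka₁² + 4·Ka₁·C)) / 2 = 2.5858e-04 M. pH = -log(2.5858e-04) = 3.59.

pH = 3.59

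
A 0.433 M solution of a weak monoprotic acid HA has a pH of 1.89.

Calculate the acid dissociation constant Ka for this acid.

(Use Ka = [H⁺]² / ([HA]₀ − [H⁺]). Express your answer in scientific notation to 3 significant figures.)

[H⁺] = 10^(−pH) = 10^(−1.89) = 1.288e-02 M. For HA ⇌ H⁺ + A⁻, Ka = [H⁺][A⁻]/[HA] = [H⁺]² / ([HA]₀ − [H⁺]) = (1.288e-02)² / (0.433 − 1.288e-02) = 3.95e-04.

K_a = 3.95e-04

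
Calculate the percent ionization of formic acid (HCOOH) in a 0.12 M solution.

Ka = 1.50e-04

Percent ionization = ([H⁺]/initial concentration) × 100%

Using Ka equilibrium: x² + Ka×x - Ka×C = 0. Solving: [H⁺] = 4.1683e-03. Percent = (4.1683e-03/0.12) × 100

Percent ionization = 3.47%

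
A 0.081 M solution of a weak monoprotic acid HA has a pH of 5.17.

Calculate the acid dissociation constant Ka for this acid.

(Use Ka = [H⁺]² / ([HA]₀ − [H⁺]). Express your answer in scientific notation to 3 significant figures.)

[H⁺] = 10^(−pH) = 10^(−5.17) = 6.761e-06 M. For HA ⇌ H⁺ + A⁻, Ka = [H⁺][A⁻]/[HA] = [H⁺]² / ([HA]₀ − [H⁺]) = (6.761e-06)² / (0.081 − 6.761e-06) = 5.64e-10.

K_a = 5.64e-10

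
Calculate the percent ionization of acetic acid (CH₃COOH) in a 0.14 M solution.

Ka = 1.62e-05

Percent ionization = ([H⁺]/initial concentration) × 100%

Using Ka equilibrium: x² + Ka×x - Ka×C = 0. Solving: [H⁺] = 1.4979e-03. Percent = (1.4979e-03/0.14) × 100

Percent ionization = 1.07%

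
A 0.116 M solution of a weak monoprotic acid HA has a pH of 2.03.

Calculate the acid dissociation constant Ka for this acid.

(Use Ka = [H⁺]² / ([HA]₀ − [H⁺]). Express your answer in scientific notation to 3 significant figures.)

[H⁺] = 10^(−pH) = 10^(−2.03) = 9.333e-03 M. For HA ⇌ H⁺ + A⁻, Ka = [H⁺][A⁻]/[HA] = [H⁺]² / ([HA]₀ − [H⁺]) = (9.333e-03)² / (0.116 − 9.333e-03) = 8.17e-04.

K_a = 8.17e-04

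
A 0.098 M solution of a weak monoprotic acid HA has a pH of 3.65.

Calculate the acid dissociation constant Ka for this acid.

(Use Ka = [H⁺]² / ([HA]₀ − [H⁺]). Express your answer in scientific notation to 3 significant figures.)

[H⁺] = 10^(−pH) = 10^(−3.65) = 2.239e-04 M. For HA ⇌ H⁺ + A⁻, Ka = [H⁺][A⁻]/[HA] = [H⁺]² / ([HA]₀ − [H⁺]) = (2.239e-04)² / (0.098 − 2.239e-04) = 5.13e-07.

K_a = 5.13e-07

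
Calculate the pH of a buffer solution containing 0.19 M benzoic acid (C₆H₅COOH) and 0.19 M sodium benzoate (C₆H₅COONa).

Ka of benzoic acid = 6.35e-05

pKa = -log(6.35e-05) = 4.20. pH = pKa + log([A⁻]/[HA]) = 4.20 + log(0.19/0.19)

pH = 4.20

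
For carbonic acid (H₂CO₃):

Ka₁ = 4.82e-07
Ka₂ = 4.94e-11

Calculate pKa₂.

pKa₂ = -log(Ka₂) = -log(4.94e-11) = 10.31.

pK_{a2} = 10.31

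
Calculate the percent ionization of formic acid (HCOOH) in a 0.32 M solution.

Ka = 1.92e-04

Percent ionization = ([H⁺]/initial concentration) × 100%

Using Ka equilibrium: x² + Ka×x - Ka×C = 0. Solving: [H⁺] = 7.7430e-03. Percent = (7.7430e-03/0.32) × 100

Percent ionization = 2.42%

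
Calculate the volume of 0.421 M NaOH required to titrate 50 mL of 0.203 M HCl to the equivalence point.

At equivalence: moles acid = moles base. moles HCl = 0.203 × 50/1000 = 0.01015 mol. V_base = moles / 0.421 × 1000 = 24.1 mL.

V_{base} = 24.1 mL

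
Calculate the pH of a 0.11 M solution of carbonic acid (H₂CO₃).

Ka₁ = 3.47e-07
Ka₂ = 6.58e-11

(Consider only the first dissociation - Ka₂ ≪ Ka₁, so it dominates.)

First dissociation dominates. From Ka₁ = [H⁺][HA⁻]/[H₂A], x² + Ka₁·x − Ka₁·C = 0 with C = 0.11 M and Ka₁ = 3.47e-07. Solving: [H⁺] = (−Ka₁ + √(Ka₁² + 4·Ka₁·C)) / 2 = 1.9520e-04 M. pH = -log(1.9520e-04) = 3.71.

pH = 3.71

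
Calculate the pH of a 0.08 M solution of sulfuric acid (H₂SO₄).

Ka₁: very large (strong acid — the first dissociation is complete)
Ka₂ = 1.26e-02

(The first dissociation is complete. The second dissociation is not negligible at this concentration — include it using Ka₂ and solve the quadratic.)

First dissociation is complete: [H⁺]₀ = [HSO₄⁻]₀ = C = 0.08 M. Second dissociation HSO₄⁻ ⇌ H⁺ + SO₄²⁻: let x = [SO₄²⁻]. Ka₂ = (C + x)·x / (C − x) = 1.26e-02 → x² + (C + Ka₂)·x − Ka₂·C = 0 → x² + 0.09260·x − 1.008e-03 = 0. x = (−0.09260 + √(0.09260² + 4 × 1.008e-03)) / 2 = 9.8399e-03 M. [H⁺] = C + x = 0.08 + 9.8399e-03 = 8.9840e-02 M. pH = -log(8.9840e-02) = 1.05.

pH = 1.05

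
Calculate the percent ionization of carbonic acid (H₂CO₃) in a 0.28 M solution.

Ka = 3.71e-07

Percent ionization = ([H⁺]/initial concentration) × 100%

Using Ka equilibrium: x² + Ka×x - Ka×C = 0. Solving: [H⁺] = 3.2212e-04. Percent = (3.2212e-04/0.28) × 100

Percent ionization = 0.115%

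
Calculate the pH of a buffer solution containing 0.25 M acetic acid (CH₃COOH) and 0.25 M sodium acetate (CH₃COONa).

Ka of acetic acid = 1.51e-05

pKa = -log(1.51e-05) = 4.82. pH = pKa + log([A⁻]/[HA]) = 4.82 + log(0.25/0.25)

pH = 4.82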